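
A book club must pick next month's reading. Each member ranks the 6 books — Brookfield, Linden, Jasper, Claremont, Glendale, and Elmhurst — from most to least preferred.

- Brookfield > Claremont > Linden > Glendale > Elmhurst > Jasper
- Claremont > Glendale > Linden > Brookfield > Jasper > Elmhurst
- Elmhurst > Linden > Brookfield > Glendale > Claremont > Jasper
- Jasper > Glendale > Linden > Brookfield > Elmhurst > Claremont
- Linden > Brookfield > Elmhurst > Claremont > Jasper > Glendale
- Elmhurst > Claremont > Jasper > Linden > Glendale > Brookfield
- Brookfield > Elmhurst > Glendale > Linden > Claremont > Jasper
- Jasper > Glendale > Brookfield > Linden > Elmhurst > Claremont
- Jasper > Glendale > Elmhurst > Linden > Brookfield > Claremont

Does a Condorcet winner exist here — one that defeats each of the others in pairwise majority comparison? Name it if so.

Head-to-head results (9 voters total):
Brookfield vs Linden: Linden wins 6–3.
Brookfield vs Jasper: Brookfield wins 5–4.
Brookfield vs Claremont: Brookfield wins 7–2.
Brookfield vs Glendale: Glendale wins 5–4.
Brookfield vs Elmhurst: Brookfield wins 6–3.
Linden vs Jasper: Linden wins 5–4.
Linden vs Claremont: Linden wins 6–3.
Linden vs Glendale: Glendale wins 5–4.
Linden vs Elmhurst: Linden wins 5–4.
Jasper vs Claremont: Claremont wins 6–3.
Jasper vs Glendale: Jasper wins 5–4.
Jasper vs Elmhurst: Elmhurst wins 5–4.
Claremont vs Glendale: Glendale wins 5–4.
Claremont vs Elmhurst: Elmhurst wins 7–2.
Glendale vs Elmhurst: Glendale wins 5–4.
No candidate beats all others: Brookfield beats Jasper beats Glendale beats Brookfield, a majority cycle.

There is no Condorcet winner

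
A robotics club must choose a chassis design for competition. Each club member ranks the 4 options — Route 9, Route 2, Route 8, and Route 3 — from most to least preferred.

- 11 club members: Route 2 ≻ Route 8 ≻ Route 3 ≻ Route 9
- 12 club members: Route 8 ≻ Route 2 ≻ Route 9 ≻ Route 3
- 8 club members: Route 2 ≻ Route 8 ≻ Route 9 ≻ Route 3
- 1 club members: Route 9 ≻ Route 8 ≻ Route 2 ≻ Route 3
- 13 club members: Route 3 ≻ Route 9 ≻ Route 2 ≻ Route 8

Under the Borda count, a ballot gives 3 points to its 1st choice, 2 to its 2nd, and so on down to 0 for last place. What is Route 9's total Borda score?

49

Borda scores:
  Route 9: 11·0 + 12·1 + 8·1 + 3 + 13·2 = 49
  Route 2: 11·3 + 12·2 + 8·3 + 1 + 13·1 = 95
  Route 8: 11·2 + 12·3 + 8·2 + 2 + 13·0 = 76
  Route 3: 11·1 + 12·0 + 8·0 + 0 + 13·3 = 50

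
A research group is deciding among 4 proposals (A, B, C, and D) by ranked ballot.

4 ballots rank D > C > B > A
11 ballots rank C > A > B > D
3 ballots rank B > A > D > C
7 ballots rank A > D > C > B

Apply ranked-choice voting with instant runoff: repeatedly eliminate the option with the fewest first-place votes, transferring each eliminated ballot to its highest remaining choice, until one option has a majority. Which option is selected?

Round 1: C 11, A 7, D 4, B 3. B has the fewest and is eliminated.
Round 2: C 11, A 10, D 4. D has the fewest and is eliminated.
Round 3: C 15, A 10. C has a majority.

C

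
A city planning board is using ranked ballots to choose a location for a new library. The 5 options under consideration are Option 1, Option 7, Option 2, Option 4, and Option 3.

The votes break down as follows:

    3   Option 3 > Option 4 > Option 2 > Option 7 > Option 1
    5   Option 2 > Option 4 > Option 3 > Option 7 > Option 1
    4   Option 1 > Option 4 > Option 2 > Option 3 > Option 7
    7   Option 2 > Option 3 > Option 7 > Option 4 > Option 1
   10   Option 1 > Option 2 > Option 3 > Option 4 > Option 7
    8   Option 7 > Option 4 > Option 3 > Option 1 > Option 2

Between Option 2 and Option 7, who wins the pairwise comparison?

Ballots ranking Option 2 above Option 7: 3+5+4+7+10 = 29.
Ballots ranking Option 7 above Option 2: 8.
Option 2 wins the head-to-head, 29–8.

Option 2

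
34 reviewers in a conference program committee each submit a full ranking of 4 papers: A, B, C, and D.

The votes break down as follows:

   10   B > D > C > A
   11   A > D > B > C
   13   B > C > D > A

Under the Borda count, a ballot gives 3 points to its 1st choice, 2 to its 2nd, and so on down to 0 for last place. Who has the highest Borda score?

Borda scores:
  A: 10·0 + 11·3 + 13·0 = 33
  B: 10·3 + 11·1 + 13·3 = 80
  C: 10·1 + 11·0 + 13·2 = 36
  D: 10·2 + 11·2 + 13·1 = 55
B has the highest total.

B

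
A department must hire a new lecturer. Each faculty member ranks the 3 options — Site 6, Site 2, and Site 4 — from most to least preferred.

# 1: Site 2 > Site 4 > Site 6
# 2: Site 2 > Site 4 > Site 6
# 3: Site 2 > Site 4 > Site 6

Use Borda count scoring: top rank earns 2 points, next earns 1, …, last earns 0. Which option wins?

Borda scores:
  Site 6: 0 + 0 + 0 = 0
  Site 2: 2 + 2 + 2 = 6
  Site 4: 1 + 1 + 1 = 3
Site 2 has the highest total.

Site 2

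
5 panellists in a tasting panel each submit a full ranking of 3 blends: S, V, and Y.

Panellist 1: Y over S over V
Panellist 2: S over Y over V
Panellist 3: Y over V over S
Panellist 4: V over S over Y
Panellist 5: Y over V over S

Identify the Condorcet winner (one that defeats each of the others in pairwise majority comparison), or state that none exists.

Y

Head-to-head results (5 voters total):
S vs V: V wins 3–2.
S vs Y: Y wins 3–2.
V vs Y: Y wins 4–1.
Y beats each rival — S (3–2), V (4–1) — so Y is the Condorcet winner.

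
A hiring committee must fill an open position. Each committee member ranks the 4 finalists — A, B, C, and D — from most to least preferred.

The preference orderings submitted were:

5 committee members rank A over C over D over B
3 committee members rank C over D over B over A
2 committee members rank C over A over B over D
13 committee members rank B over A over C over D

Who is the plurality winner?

B

First-place vote totals:
  A: 5
  B: 13
  C: 5
  D: 0
B has the most first-place votes.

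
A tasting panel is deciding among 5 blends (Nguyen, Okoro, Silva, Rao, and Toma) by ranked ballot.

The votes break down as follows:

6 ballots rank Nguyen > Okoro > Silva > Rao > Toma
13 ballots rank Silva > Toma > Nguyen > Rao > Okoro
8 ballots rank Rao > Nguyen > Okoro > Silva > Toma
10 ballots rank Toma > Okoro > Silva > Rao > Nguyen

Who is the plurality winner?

Silva

First-place vote totals:
  Nguyen: 6
  Okoro: 0
  Silva: 13
  Rao: 8
  Toma: 10
Silva has the most first-place votes.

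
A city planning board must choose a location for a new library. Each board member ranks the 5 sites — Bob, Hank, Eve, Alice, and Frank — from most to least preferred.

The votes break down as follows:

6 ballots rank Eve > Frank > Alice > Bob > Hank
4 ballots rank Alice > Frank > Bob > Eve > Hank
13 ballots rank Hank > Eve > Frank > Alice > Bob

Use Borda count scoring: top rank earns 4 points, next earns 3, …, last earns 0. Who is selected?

Borda scores:
  Bob: 6·1 + 4·2 + 13·0 = 14
  Hank: 6·0 + 4·0 + 13·4 = 52
  Eve: 6·4 + 4·1 + 13·3 = 67
  Alice: 6·2 + 4·4 + 13·1 = 41
  Frank: 6·3 + 4·3 + 13·2 = 56
Eve has the highest total.

Eve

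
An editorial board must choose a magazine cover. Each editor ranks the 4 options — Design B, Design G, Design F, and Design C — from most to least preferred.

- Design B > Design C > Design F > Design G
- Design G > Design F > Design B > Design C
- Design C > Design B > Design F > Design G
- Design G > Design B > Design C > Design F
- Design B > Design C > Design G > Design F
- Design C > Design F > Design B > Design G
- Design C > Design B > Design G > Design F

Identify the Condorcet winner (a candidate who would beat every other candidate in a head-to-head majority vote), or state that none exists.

Head-to-head results (7 voters total):
Design B vs Design G: Design B wins 5–2.
Design B vs Design F: Design B wins 5–2.
Design B vs Design C: Design B wins 4–3.
Design G vs Design F: Design G wins 4–3.
Design G vs Design C: Design C wins 5–2.
Design F vs Design C: Design C wins 6–1.
Design B beats each rival — Design G (5–2), Design F (5–2), Design C (4–3) — so Design B is the Condorcet winner.

Design B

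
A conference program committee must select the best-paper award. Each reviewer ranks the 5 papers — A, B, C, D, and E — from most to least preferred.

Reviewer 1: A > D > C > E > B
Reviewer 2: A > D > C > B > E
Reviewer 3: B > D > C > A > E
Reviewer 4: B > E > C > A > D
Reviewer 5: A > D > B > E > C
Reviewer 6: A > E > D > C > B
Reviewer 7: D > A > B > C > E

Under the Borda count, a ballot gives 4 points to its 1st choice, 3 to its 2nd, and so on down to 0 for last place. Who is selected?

A

Borda scores:
  A: 4 + 4 + 1 + 1 + 4 + 4 + 3 = 21
  B: 0 + 1 + 4 + 4 + 2 + 0 + 2 = 13
  C: 2 + 2 + 2 + 2 + 0 + 1 + 1 = 10
  D: 3 + 3 + 3 + 0 + 3 + 2 + 4 = 18
  E: 1 + 0 + 0 + 3 + 1 + 3 + 0 = 8
A has the highest total.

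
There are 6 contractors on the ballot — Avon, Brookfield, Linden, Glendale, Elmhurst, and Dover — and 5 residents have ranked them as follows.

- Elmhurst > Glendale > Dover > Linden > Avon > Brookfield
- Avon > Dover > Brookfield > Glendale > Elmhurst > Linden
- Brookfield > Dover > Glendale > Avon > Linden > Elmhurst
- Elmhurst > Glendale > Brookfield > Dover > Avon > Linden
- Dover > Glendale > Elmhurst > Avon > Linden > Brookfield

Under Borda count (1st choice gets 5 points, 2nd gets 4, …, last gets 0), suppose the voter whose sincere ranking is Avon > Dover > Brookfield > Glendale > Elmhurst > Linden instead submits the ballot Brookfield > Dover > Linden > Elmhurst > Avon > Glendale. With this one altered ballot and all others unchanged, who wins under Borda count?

Dover

Borda totals with the altered ballot: Avon 7, Brookfield 13, Linden 7, Glendale 15, Elmhurst 15, Dover 18.
The winner is unchanged: still Dover.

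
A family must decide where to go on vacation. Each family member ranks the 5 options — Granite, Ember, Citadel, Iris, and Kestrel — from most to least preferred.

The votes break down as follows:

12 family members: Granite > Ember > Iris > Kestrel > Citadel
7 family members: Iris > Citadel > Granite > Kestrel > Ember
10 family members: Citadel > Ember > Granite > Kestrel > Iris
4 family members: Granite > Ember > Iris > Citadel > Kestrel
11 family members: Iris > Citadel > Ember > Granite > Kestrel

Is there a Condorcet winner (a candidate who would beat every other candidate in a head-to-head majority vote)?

No

Head-to-head results (44 voters total):
Granite vs Ember: Granite wins 23–21.
Granite vs Citadel: Citadel wins 28–16.
Granite vs Iris: Granite wins 26–18.
Granite vs Kestrel: Granite wins 44–0.
Ember vs Citadel: Citadel wins 28–16.
Ember vs Iris: Ember wins 26–18.
Ember vs Kestrel: Ember wins 37–7.
Citadel vs Iris: Iris wins 34–10.
Citadel vs Kestrel: Citadel wins 32–12.
Iris vs Kestrel: Iris wins 34–10.
No candidate beats all others: Granite beats Iris beats Citadel beats Granite, a majority cycle.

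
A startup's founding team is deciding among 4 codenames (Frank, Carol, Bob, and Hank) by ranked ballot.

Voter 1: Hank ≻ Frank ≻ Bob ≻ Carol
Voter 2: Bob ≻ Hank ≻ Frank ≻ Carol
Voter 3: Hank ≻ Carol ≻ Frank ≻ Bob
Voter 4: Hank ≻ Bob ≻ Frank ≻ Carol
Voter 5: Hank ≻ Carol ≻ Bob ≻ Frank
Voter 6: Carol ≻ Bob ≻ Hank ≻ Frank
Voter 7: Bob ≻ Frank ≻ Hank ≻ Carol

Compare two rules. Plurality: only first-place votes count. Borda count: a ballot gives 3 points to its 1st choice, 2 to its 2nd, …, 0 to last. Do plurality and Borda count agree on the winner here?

Plurality first-place counts: Frank 0, Carol 1, Bob 2, Hank 4 → Hank.
Borda totals: Frank 7, Carol 7, Bob 12, Hank 16 → Hank.
The two rules agree on Hank.

Yes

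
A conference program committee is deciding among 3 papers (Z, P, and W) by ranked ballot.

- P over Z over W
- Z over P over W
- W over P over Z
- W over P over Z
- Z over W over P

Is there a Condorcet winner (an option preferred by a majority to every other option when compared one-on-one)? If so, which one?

Head-to-head results (5 voters total):
Z vs P: P wins 3–2.
Z vs W: Z wins 3–2.
P vs W: W wins 3–2.
No candidate beats all others: Z beats W beats P beats Z, a majority cycle.

No Condorcet winner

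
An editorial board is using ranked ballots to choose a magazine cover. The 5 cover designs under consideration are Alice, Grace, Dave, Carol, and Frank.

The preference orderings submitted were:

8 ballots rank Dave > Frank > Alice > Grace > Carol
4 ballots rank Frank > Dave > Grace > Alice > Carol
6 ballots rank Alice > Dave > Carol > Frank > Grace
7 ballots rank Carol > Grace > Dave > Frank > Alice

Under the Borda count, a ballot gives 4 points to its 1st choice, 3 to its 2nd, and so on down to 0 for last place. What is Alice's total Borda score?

44

Borda scores:
  Alice: 8·2 + 4·1 + 6·4 + 7·0 = 44
  Grace: 8·1 + 4·2 + 6·0 + 7·3 = 37
  Dave: 8·4 + 4·3 + 6·3 + 7·2 = 76
  Carol: 8·0 + 4·0 + 6·2 + 7·4 = 40
  Frank: 8·3 + 4·4 + 6·1 + 7·1 = 53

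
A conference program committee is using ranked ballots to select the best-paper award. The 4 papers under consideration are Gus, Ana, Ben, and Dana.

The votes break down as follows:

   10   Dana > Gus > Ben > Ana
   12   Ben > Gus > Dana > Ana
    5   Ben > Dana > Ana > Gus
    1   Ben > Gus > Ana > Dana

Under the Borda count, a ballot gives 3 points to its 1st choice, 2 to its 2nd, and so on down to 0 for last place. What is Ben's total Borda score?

64

Borda scores:
  Gus: 10·2 + 12·2 + 5·0 + 2 = 46
  Ana: 10·0 + 12·0 + 5·1 + 1 = 6
  Ben: 10·1 + 12·3 + 5·3 + 3 = 64
  Dana: 10·3 + 12·1 + 5·2 + 0 = 52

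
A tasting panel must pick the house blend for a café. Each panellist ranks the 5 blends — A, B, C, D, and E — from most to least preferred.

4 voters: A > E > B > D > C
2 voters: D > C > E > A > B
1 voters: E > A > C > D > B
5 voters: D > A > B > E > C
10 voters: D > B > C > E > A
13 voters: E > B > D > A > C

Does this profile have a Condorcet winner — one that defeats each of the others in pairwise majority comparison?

Yes

Head-to-head results (35 voters total):
A vs B: B wins 23–12.
A vs C: A wins 23–12.
A vs D: D wins 30–5.
A vs E: E wins 26–9.
B vs C: B wins 32–3.
B vs D: D wins 18–17.
B vs E: E wins 20–15.
C vs D: D wins 34–1.
C vs E: E wins 23–12.
D vs E: E wins 18–17.
E beats each rival — A (26–9), B (20–15), C (23–12), D (18–17) — so E is the Condorcet winner.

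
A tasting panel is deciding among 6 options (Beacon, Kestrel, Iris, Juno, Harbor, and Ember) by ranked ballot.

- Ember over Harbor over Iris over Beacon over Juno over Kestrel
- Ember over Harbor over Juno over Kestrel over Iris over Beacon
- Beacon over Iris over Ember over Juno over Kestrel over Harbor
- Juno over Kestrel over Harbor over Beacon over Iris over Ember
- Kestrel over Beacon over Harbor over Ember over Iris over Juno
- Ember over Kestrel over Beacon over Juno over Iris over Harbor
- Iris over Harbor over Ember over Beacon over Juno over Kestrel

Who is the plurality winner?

Ember

First-place vote totals:
  Beacon: 1
  Kestrel: 1
  Iris: 1
  Juno: 1
  Harbor: 0
  Ember: 3
Ember has the most first-place votes.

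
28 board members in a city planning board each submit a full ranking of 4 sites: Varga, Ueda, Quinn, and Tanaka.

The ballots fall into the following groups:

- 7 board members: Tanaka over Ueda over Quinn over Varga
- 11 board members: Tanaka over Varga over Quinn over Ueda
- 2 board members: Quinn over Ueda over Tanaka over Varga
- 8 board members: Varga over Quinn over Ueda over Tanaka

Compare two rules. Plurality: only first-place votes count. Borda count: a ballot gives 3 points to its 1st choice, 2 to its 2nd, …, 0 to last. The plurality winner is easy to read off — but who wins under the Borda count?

Plurality first-place counts: Varga 8, Ueda 0, Quinn 2, Tanaka 18 → Tanaka.
Borda totals: Varga 46, Ueda 26, Quinn 40, Tanaka 56 → Tanaka.

Tanaka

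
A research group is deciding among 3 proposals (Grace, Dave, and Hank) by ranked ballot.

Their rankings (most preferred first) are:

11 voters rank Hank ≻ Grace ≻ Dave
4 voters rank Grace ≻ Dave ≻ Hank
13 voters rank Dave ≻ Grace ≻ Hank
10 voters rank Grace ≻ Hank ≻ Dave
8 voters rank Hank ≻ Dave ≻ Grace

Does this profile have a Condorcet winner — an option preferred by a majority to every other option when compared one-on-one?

Yes

Head-to-head results (46 voters total):
Grace vs Dave: Grace wins 25–21.
Grace vs Hank: Grace wins 27–19.
Dave vs Hank: Hank wins 29–17.
Grace beats each rival — Dave (25–21), Hank (27–19) — so Grace is the Condorcet winner.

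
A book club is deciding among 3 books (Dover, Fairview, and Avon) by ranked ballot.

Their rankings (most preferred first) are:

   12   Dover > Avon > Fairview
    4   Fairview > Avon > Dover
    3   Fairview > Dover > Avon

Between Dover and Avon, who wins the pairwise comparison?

Dover

Ballots ranking Dover above Avon: 12+3 = 15.
Ballots ranking Avon above Dover: 4.
Dover wins the head-to-head, 15–4.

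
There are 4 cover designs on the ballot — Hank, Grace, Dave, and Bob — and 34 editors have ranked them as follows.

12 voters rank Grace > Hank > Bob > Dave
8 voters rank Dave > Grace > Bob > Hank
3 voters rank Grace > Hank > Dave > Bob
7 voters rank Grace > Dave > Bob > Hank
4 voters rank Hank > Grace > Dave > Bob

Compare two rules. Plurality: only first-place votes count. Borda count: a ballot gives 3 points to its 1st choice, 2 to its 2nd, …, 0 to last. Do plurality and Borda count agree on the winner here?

Yes

Plurality first-place counts: Hank 4, Grace 22, Dave 8, Bob 0 → Grace.
Borda totals: Hank 42, Grace 90, Dave 45, Bob 27 → Grace.
The two rules agree on Grace.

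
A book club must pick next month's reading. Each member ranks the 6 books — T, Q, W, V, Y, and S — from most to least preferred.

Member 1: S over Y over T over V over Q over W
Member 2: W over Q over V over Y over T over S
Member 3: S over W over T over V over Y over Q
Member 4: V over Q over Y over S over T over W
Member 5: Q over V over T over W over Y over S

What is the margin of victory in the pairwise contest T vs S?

Ballots ranking T above S: 2.
Ballots ranking S above T: 3.
S wins 3–2, a margin of 1.

1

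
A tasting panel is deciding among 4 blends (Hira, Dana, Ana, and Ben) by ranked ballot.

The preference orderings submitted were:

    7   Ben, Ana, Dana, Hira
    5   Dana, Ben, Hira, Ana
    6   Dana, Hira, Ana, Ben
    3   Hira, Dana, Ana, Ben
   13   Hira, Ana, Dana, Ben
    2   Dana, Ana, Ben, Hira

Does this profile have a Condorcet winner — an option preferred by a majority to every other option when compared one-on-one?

Head-to-head results (36 voters total):
Hira vs Dana: Dana wins 20–16.
Hira vs Ana: Hira wins 27–9.
Hira vs Ben: Hira wins 22–14.
Dana vs Ana: Ana wins 20–16.
Dana vs Ben: Dana wins 29–7.
Ana vs Ben: Ana wins 24–12.
No candidate beats all others: Hira beats Ana beats Dana beats Hira, a majority cycle.

No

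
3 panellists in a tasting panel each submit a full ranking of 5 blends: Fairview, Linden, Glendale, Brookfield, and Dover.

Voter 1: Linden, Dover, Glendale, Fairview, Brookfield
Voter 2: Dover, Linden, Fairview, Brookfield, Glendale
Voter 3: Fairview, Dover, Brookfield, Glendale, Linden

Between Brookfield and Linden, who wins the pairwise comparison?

Linden

Ballots ranking Brookfield above Linden: 1.
Ballots ranking Linden above Brookfield: 2.
Linden wins the head-to-head, 2–1.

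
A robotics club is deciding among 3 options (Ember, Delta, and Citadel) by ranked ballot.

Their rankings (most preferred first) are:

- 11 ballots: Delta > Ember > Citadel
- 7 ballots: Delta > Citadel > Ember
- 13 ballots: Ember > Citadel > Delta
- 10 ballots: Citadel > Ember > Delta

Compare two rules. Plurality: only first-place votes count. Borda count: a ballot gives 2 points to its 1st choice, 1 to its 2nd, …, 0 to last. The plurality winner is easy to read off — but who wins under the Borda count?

Ember

Plurality first-place counts: Ember 13, Delta 18, Citadel 10 → Delta.
Borda totals: Ember 47, Delta 36, Citadel 40 → Ember.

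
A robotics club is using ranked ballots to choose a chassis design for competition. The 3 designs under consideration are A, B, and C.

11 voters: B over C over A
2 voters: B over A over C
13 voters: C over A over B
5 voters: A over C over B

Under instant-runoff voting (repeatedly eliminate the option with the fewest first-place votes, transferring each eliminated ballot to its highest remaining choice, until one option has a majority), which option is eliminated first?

A

Round 1: B 13, C 13, A 5. A has the fewest and is eliminated.
Round 2: C 18, B 13. C has a majority.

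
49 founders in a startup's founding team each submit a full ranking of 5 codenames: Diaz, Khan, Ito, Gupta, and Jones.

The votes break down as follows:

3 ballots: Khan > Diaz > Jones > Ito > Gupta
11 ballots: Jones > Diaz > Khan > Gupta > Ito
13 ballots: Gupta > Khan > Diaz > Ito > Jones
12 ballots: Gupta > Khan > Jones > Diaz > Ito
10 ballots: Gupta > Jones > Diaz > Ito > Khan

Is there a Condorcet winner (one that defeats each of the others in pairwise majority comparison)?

Head-to-head results (49 voters total):
Diaz vs Khan: Khan wins 28–21.
Diaz vs Ito: Diaz wins 49–0.
Diaz vs Gupta: Gupta wins 35–14.
Diaz vs Jones: Jones wins 33–16.
Khan vs Ito: Khan wins 39–10.
Khan vs Gupta: Gupta wins 35–14.
Khan vs Jones: Khan wins 28–21.
Ito vs Gupta: Gupta wins 46–3.
Ito vs Jones: Jones wins 36–13.
Gupta vs Jones: Gupta wins 35–14.
Gupta beats each rival — Diaz (35–14), Khan (35–14), Ito (46–3), Jones (35–14) — so Gupta is the Condorcet winner.

Yes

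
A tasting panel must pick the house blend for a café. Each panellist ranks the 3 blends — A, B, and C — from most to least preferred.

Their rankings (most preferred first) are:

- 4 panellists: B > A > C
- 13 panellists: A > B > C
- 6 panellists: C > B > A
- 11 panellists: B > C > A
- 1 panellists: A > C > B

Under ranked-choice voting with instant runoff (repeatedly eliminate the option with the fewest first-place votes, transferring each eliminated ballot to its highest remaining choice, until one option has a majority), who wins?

B

Round 1: B 15, A 14, C 6. C has the fewest and is eliminated.
Round 2: B 21, A 14. B has a majority.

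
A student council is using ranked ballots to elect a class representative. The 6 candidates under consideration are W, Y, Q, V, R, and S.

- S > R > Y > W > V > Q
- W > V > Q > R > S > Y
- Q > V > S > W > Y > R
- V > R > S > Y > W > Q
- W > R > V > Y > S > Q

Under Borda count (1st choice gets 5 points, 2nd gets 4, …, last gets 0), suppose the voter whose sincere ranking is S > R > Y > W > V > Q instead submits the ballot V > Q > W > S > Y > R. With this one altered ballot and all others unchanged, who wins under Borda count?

V

Borda totals with the altered ballot: W 16, Y 6, Q 12, V 21, R 10, S 10.
The winner is unchanged: still V.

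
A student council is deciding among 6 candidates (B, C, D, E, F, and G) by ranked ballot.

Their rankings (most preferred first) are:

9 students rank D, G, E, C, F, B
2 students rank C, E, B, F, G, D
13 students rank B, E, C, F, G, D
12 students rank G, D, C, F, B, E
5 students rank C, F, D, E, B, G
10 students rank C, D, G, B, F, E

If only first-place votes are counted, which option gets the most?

C

First-place vote totals:
  B: 13
  C: 17
  D: 9
  E: 0
  F: 0
  G: 12
C has the most first-place votes.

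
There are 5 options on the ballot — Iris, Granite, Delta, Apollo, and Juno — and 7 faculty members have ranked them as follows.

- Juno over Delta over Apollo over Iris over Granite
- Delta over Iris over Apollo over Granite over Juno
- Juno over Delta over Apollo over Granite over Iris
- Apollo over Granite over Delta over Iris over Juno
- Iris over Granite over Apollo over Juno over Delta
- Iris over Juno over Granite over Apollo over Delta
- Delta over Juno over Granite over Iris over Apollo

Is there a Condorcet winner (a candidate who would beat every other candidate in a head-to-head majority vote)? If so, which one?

None — there is no Condorcet winner

Head-to-head results (7 voters total):
Iris vs Granite: Iris wins 4–3.
Iris vs Delta: Delta wins 5–2.
Iris vs Apollo: Iris wins 4–3.
Iris vs Juno: Iris wins 4–3.
Granite vs Delta: Delta wins 4–3.
Granite vs Apollo: Apollo wins 4–3.
Granite vs Juno: Juno wins 4–3.
Delta vs Apollo: Delta wins 4–3.
Delta vs Juno: Juno wins 4–3.
Apollo vs Juno: Juno wins 4–3.
No candidate beats all others: Iris beats Juno beats Delta beats Iris, a majority cycle.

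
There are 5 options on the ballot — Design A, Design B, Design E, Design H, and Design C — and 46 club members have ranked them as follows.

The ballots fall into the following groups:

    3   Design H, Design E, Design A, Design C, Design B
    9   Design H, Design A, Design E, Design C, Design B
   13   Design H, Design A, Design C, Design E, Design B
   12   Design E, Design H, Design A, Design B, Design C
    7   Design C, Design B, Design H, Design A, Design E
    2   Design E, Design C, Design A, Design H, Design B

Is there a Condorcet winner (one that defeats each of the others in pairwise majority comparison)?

Yes

Head-to-head results (46 voters total):
Design A vs Design B: Design A wins 39–7.
Design A vs Design E: Design A wins 29–17.
Design A vs Design H: Design H wins 44–2.
Design A vs Design C: Design A wins 37–9.
Design B vs Design E: Design E wins 39–7.
Design B vs Design H: Design H wins 39–7.
Design B vs Design C: Design C wins 34–12.
Design E vs Design H: Design H wins 32–14.
Design E vs Design C: Design E wins 26–20.
Design H vs Design C: Design H wins 37–9.
Design H beats each rival — Design A (44–2), Design B (39–7), Design E (32–14), Design C (37–9) — so Design H is the Condorcet winner.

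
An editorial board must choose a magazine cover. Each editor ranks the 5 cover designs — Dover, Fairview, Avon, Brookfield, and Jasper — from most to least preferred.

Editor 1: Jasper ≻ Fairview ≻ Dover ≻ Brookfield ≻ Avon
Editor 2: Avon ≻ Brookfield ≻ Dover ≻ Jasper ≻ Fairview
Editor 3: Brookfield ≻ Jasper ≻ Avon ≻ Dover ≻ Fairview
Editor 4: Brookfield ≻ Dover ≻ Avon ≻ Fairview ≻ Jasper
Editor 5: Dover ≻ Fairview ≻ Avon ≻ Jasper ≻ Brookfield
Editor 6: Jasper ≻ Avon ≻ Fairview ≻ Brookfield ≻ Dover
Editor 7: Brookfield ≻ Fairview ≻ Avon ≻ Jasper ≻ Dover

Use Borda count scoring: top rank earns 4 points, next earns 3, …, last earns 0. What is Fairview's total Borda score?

Borda scores:
  Dover: 2 + 2 + 1 + 3 + 4 + 0 + 0 = 12
  Fairview: 3 + 0 + 0 + 1 + 3 + 2 + 3 = 12
  Avon: 0 + 4 + 2 + 2 + 2 + 3 + 2 = 15
  Brookfield: 1 + 3 + 4 + 4 + 0 + 1 + 4 = 17
  Jasper: 4 + 1 + 3 + 0 + 1 + 4 + 1 = 14

12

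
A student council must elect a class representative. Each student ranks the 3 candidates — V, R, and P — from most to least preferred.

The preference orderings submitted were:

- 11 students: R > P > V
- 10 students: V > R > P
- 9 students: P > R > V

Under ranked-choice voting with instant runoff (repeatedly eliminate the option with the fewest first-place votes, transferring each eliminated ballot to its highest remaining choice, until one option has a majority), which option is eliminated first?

Round 1: R 11, V 10, P 9. P has the fewest and is eliminated.
Round 2: R 20, V 10. R has a majority.

P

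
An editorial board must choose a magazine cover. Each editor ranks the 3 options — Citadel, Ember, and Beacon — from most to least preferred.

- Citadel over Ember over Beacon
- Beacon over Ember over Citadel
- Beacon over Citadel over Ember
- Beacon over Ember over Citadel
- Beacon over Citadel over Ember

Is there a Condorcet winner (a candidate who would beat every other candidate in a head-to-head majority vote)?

Yes

Head-to-head results (5 voters total):
Citadel vs Ember: Citadel wins 3–2.
Citadel vs Beacon: Beacon wins 4–1.
Ember vs Beacon: Beacon wins 4–1.
Beacon beats each rival — Citadel (4–1), Ember (4–1) — so Beacon is the Condorcet winner.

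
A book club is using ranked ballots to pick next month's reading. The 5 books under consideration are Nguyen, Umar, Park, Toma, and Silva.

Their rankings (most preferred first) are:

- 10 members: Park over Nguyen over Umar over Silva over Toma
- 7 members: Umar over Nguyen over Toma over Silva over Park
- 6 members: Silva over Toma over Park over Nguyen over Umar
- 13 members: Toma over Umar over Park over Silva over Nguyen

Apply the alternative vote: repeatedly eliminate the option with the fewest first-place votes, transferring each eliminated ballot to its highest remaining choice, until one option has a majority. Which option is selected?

Round 1: Toma 13, Park 10, Umar 7, Silva 6, Nguyen 0. Nguyen has the fewest and is eliminated.
Round 2: Toma 13, Park 10, Umar 7, Silva 6. Silva has the fewest and is eliminated.
Round 3: Toma 19, Park 10, Umar 7. Toma has a majority.

Toma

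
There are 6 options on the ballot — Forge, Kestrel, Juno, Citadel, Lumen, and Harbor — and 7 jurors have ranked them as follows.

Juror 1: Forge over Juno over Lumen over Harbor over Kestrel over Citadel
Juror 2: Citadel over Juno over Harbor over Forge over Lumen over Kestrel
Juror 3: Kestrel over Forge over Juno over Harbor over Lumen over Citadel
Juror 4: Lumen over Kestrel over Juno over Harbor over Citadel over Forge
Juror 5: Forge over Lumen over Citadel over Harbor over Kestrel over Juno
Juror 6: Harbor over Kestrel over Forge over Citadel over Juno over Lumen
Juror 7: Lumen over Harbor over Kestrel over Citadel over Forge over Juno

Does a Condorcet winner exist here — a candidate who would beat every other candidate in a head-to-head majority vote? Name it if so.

Head-to-head results (7 voters total):
Forge vs Kestrel: Kestrel wins 4–3.
Forge vs Juno: Forge wins 5–2.
Forge vs Citadel: Forge wins 4–3.
Forge vs Lumen: Forge wins 5–2.
Forge vs Harbor: Harbor wins 4–3.
Kestrel vs Juno: Kestrel wins 5–2.
Kestrel vs Citadel: Kestrel wins 5–2.
Kestrel vs Lumen: Lumen wins 5–2.
Kestrel vs Harbor: Harbor wins 5–2.
Juno vs Citadel: Citadel wins 4–3.
Juno vs Lumen: Juno wins 4–3.
Juno vs Harbor: Juno wins 4–3.
Citadel vs Lumen: Lumen wins 5–2.
Citadel vs Harbor: Harbor wins 5–2.
Lumen vs Harbor: Lumen wins 4–3.
No candidate beats all others: Forge beats Lumen beats Kestrel beats Forge, a majority cycle.

None — there is no Condorcet winner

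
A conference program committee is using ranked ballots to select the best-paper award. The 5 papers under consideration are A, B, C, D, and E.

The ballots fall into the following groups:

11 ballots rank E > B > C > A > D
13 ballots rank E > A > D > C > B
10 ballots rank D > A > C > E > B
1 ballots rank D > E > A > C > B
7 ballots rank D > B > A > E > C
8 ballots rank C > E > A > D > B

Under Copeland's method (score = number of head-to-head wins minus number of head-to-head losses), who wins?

E

Pairwise results:
  A vs B: A wins 32–18.
  A vs C: A wins 31–19.
  A vs D: A wins 32–18.
  A vs E: E wins 33–17.
  B vs C: C wins 32–18.
  B vs D: D wins 39–11.
  B vs E: E wins 43–7.
  C vs D: D wins 31–19.
  C vs E: E wins 32–18.
  D vs E: E wins 32–18.
Copeland scores (wins − losses):
  A: 3 − 1 = 2
  B: 0 − 4 = -4
  C: 1 − 3 = -2
  D: 2 − 2 = 0
  E: 4 − 0 = 4
E has the best Copeland score.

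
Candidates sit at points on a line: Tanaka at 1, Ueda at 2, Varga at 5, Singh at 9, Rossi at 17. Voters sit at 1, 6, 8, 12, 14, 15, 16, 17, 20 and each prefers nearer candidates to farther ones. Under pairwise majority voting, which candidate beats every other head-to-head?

With single-peaked preferences on a line, the Condorcet winner is the candidate closest to the median voter.
The median voter (position 14) is closest to Rossi at 17.
Check: Rossi vs Singh — voters closer to Rossi: 5 of 9.

Rossi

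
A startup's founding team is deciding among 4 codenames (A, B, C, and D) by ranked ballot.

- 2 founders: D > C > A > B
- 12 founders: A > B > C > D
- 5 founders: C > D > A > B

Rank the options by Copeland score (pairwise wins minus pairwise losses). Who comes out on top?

A

Pairwise results:
  A vs B: A wins 19–0.
  A vs C: A wins 12–7.
  A vs D: A wins 12–7.
  B vs C: B wins 12–7.
  B vs D: B wins 12–7.
  C vs D: C wins 17–2.
Copeland scores (wins − losses):
  A: 3 − 0 = 3
  B: 2 − 1 = 1
  C: 1 − 2 = -1
  D: 0 − 3 = -3
A has the best Copeland score.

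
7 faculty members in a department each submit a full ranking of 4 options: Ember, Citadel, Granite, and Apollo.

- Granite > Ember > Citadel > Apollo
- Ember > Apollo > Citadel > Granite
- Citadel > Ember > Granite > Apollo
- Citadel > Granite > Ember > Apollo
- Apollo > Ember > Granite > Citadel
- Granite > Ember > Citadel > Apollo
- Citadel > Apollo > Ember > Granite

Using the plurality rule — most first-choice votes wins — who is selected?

Citadel

First-place vote totals:
  Ember: 1
  Citadel: 3
  Granite: 2
  Apollo: 1
Citadel has the most first-place votes.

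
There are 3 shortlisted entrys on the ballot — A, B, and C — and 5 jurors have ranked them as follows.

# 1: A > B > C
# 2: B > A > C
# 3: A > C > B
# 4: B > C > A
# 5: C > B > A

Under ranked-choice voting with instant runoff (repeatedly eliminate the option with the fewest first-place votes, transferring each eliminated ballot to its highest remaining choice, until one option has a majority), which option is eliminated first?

C

Round 1: A 2, B 2, C 1. C has the fewest and is eliminated.
Round 2: B 3, A 2. B has a majority.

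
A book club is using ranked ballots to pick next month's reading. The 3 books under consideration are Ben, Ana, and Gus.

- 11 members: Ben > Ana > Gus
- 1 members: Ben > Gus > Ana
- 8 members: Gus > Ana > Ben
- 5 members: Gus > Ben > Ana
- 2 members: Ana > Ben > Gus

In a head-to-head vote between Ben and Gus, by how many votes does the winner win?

1

Ballots ranking Ben above Gus: 11+1+2 = 14.
Ballots ranking Gus above Ben: 8+5 = 13.
Ben wins 14–13, a margin of 1.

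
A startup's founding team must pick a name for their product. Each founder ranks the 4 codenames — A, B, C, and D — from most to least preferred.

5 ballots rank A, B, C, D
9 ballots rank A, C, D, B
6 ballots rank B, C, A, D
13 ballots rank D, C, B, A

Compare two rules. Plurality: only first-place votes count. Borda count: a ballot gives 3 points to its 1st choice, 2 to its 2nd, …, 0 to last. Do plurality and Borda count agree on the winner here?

Plurality first-place counts: A 14, B 6, C 0, D 13 → A.
Borda totals: A 48, B 41, C 61, D 48 → C.
The two rules disagree: plurality picks A, Borda picks C.

No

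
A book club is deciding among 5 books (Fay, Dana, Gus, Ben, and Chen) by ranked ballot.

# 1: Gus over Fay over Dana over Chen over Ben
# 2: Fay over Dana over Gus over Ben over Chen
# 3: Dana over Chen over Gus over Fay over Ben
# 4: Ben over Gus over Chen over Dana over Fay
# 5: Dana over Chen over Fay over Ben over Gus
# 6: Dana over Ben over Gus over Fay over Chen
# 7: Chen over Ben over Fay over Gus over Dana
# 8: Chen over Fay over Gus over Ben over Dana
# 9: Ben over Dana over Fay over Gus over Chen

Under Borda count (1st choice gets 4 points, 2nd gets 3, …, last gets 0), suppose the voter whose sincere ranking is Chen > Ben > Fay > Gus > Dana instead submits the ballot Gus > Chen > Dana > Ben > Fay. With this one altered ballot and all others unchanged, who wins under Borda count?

Borda totals with the altered ballot: Fay 16, Dana 23, Gus 20, Ben 15, Chen 16.
The winner is unchanged: still Dana.

Dana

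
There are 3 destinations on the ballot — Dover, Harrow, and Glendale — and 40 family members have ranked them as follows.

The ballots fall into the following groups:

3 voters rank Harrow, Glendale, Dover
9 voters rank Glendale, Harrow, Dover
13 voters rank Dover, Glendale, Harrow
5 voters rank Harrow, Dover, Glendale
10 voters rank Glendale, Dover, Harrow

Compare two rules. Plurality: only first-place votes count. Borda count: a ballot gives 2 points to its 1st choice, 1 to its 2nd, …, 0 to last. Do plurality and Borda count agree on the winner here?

Plurality first-place counts: Dover 13, Harrow 8, Glendale 19 → Glendale.
Borda totals: Dover 41, Harrow 25, Glendale 54 → Glendale.
The two rules agree on Glendale.

Yes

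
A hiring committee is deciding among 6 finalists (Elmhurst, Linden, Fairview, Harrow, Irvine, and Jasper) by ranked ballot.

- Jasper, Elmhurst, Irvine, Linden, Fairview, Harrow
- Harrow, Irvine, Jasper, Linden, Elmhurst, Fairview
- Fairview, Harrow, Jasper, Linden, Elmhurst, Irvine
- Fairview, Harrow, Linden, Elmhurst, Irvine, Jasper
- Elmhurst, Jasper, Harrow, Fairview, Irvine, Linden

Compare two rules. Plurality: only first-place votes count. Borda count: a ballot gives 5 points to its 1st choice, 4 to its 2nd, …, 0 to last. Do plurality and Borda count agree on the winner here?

No

Plurality first-place counts: Elmhurst 1, Linden 0, Fairview 2, Harrow 1, Irvine 0, Jasper 1 → Fairview.
Borda totals: Elmhurst 13, Linden 9, Fairview 13, Harrow 16, Irvine 9, Jasper 15 → Harrow.
The two rules disagree: plurality picks Fairview, Borda picks Harrow.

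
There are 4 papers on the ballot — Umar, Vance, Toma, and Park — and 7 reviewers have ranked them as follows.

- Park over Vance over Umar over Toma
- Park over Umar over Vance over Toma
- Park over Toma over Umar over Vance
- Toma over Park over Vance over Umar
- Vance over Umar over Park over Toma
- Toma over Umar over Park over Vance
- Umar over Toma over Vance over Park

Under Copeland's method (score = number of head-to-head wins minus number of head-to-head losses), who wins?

Park

Pairwise results:
  Umar vs Vance: Umar wins 4–3.
  Umar vs Toma: Umar wins 4–3.
  Umar vs Park: Park wins 4–3.
  Vance vs Toma: Toma wins 4–3.
  Vance vs Park: Park wins 5–2.
  Toma vs Park: Park wins 4–3.
Copeland scores (wins − losses):
  Umar: 2 − 1 = 1
  Vance: 0 − 3 = -3
  Toma: 1 − 2 = -1
  Park: 3 − 0 = 3
Park has the best Copeland score.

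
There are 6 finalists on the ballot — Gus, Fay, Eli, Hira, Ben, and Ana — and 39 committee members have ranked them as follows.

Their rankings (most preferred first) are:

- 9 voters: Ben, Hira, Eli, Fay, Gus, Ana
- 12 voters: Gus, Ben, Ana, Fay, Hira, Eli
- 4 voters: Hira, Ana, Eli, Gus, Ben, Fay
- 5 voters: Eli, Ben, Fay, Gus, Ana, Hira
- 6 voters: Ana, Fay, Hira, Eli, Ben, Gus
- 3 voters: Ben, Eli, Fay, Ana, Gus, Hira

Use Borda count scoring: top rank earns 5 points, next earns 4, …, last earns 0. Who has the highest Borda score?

Borda scores:
  Gus: 9·1 + 12·5 + 4·2 + 5·2 + 6·0 + 3·1 = 90
  Fay: 9·2 + 12·2 + 4·0 + 5·3 + 6·4 + 3·3 = 90
  Eli: 9·3 + 12·0 + 4·3 + 5·5 + 6·2 + 3·4 = 88
  Hira: 9·4 + 12·1 + 4·5 + 5·0 + 6·3 + 3·0 = 86
  Ben: 9·5 + 12·4 + 4·1 + 5·4 + 6·1 + 3·5 = 138
  Ana: 9·0 + 12·3 + 4·4 + 5·1 + 6·5 + 3·2 = 93
Ben has the highest total.

Ben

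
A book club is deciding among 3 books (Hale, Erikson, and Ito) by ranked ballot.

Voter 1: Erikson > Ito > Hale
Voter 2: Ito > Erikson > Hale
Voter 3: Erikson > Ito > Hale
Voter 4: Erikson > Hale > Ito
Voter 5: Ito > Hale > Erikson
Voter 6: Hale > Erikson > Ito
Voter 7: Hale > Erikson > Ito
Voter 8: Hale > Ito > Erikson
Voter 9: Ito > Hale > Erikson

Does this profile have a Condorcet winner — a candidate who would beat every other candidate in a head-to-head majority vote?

Head-to-head results (9 voters total):
Hale vs Erikson: Hale wins 5–4.
Hale vs Ito: Ito wins 5–4.
Erikson vs Ito: Erikson wins 5–4.
No candidate beats all others: Hale beats Erikson beats Ito beats Hale, a majority cycle.

No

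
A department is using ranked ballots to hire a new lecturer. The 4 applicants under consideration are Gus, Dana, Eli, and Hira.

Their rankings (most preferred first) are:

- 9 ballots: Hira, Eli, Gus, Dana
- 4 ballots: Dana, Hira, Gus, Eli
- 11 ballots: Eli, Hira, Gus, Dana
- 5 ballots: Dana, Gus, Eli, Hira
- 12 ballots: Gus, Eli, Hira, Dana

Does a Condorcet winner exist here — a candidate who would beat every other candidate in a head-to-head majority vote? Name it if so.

Head-to-head results (41 voters total):
Gus vs Dana: Gus wins 32–9.
Gus vs Eli: Gus wins 21–20.
Gus vs Hira: Hira wins 24–17.
Dana vs Eli: Eli wins 32–9.
Dana vs Hira: Hira wins 32–9.
Eli vs Hira: Eli wins 28–13.
No candidate beats all others: Gus beats Eli beats Hira beats Gus, a majority cycle.

No Condorcet winner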